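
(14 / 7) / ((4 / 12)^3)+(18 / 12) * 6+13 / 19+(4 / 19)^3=436874 / 6859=63.69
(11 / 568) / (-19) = -11 / 10792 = -0.00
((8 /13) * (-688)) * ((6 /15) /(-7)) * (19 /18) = 104576 /4095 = 25.54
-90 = -90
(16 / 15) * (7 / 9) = 112 / 135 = 0.83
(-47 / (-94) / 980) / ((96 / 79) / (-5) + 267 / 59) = 4661 / 39121992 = 0.00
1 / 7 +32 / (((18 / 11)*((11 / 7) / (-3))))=-37.19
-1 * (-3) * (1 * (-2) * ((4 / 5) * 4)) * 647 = -62112 / 5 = -12422.40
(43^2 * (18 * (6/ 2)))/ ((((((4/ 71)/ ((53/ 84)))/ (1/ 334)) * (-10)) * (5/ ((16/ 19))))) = -62620083/ 1110550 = -56.39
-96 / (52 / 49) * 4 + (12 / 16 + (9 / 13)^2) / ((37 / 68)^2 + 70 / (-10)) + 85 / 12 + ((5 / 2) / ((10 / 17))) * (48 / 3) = -6013050359 / 20955324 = -286.95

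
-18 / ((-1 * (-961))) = -18 / 961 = -0.02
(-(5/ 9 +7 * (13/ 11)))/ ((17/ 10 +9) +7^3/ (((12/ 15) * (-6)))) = 0.15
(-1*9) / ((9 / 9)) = -9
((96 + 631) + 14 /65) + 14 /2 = 47724 /65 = 734.22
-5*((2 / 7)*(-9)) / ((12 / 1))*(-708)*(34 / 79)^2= -6138360 / 43687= -140.51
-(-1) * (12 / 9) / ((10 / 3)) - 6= -28 / 5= -5.60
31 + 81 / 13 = 484 / 13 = 37.23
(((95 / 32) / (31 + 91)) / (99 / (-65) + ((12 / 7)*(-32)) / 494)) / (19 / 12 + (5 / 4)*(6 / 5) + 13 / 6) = -117325 / 41363856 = -0.00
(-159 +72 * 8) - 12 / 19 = 7911 / 19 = 416.37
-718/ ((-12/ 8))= 1436/ 3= 478.67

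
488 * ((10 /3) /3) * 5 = 24400 /9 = 2711.11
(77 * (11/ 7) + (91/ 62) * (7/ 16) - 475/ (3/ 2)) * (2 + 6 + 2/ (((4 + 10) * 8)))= -260596457/ 166656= -1563.68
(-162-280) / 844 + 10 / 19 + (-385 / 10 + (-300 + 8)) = -1324964 / 4009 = -330.50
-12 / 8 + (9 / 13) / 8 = -147 / 104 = -1.41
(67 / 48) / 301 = 67 / 14448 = 0.00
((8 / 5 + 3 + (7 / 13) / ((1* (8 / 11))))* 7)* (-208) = -38878 / 5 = -7775.60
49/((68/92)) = 1127/17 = 66.29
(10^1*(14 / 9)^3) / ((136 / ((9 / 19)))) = 3430 / 26163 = 0.13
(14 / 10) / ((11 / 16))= 112 / 55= 2.04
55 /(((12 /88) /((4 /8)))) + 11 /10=202.77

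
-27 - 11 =-38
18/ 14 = 9/ 7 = 1.29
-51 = -51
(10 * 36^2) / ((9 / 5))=7200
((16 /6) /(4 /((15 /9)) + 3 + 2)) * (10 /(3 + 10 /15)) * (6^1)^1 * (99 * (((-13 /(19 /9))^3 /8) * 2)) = -8648710200 /253783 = -34079.16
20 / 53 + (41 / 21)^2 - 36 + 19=-299428 / 23373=-12.81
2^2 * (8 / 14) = 16 / 7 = 2.29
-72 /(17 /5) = -360 /17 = -21.18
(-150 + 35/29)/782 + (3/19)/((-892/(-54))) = -8682098/48043343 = -0.18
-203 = -203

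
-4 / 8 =-1 / 2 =-0.50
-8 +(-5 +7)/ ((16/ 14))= -6.25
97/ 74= 1.31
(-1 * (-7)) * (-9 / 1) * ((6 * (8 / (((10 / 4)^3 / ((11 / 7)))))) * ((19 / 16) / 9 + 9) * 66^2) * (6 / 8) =-226834344 / 25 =-9073373.76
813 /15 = 271 /5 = 54.20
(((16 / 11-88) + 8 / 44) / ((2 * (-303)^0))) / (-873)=475 / 9603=0.05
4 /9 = 0.44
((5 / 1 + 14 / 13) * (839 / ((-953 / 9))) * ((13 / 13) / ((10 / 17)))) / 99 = -1126777 / 1362790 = -0.83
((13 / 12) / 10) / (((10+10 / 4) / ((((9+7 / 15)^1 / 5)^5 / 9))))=0.02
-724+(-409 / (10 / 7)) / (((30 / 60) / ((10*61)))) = -350010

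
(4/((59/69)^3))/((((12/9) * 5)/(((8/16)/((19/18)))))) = 8869743/19511005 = 0.45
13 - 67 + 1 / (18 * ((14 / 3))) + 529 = 39901 / 84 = 475.01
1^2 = 1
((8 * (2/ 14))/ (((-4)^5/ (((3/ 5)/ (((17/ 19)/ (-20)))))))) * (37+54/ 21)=15789/ 26656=0.59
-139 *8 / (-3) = 370.67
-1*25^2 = -625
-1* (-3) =3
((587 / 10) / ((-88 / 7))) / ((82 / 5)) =-4109 / 14432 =-0.28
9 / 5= 1.80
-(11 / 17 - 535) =9084 / 17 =534.35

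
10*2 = 20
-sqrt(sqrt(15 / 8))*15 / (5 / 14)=-21*30^(1 / 4)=-49.15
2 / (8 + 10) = 1 / 9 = 0.11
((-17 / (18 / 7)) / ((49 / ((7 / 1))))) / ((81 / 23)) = -391 / 1458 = -0.27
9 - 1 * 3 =6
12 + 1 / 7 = 12.14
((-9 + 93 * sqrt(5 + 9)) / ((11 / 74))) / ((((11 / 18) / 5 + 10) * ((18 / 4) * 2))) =-6660 / 10021 + 68820 * sqrt(14) / 10021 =25.03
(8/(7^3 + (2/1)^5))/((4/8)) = 16/375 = 0.04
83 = 83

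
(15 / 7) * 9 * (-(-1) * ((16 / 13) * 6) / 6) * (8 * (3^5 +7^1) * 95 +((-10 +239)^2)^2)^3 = 44933427911694965708374276264560 / 91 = 493773933095549073718398600000.00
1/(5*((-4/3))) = -3/20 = -0.15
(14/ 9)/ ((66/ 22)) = 14/ 27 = 0.52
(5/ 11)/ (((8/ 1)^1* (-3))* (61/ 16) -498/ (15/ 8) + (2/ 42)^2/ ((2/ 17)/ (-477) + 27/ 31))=-536258450/ 421292291079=-0.00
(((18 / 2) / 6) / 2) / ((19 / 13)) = 39 / 76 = 0.51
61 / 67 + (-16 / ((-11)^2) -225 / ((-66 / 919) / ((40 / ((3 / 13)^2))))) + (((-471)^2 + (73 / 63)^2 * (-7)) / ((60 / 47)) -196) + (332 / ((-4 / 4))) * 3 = 348304388745161 / 137900070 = 2525773.84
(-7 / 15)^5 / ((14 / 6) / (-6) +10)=-33614 / 14596875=-0.00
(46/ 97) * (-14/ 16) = -161/ 388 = -0.41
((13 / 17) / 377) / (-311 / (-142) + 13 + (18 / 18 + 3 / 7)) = 994 / 8143867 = 0.00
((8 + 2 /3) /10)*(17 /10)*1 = 221 /150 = 1.47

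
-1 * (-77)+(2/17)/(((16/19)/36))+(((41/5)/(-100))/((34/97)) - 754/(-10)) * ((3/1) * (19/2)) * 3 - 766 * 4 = 117120733/34000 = 3444.73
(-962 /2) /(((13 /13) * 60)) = -481 /60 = -8.02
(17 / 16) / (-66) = -17 / 1056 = -0.02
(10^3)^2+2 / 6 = 3000001 / 3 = 1000000.33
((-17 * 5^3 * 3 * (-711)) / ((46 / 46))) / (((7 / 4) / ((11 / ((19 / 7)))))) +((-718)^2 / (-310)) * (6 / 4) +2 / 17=525387662701 / 50065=10494110.91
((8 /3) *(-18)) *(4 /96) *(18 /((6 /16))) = -96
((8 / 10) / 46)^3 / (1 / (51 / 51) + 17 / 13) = 52 / 22813125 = 0.00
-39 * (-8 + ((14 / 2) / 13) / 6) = 308.50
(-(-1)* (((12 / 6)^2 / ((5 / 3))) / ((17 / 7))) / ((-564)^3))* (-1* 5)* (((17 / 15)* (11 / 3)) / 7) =11 / 672773040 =0.00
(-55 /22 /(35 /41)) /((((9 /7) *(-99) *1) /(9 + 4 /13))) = 451 /2106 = 0.21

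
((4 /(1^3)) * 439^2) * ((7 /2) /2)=1349047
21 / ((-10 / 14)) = -147 / 5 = -29.40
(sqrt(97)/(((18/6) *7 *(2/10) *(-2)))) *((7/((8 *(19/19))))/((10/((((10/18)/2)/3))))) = -5 *sqrt(97)/5184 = -0.01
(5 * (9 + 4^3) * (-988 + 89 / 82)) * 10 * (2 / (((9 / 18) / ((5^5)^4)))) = -56339941024780273437500 / 41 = -1374144903043421303353.66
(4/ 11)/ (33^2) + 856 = 10254028/ 11979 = 856.00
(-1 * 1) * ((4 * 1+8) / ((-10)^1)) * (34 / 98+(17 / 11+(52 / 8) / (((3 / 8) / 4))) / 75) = 1.55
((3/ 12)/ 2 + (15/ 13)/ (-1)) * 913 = -97691/ 104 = -939.34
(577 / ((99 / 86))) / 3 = 49622 / 297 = 167.08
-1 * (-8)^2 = -64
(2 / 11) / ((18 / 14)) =0.14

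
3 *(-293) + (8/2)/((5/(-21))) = -4479/5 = -895.80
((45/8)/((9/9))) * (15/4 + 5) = 1575/32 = 49.22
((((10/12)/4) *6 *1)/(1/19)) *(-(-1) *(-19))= -1805/4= -451.25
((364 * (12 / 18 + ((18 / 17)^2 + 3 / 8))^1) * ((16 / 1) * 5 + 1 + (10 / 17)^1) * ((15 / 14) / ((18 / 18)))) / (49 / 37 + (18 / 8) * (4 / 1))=50039360735 / 7507064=6665.64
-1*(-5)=5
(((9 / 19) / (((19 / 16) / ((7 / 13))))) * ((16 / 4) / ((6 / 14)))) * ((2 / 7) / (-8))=-336 / 4693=-0.07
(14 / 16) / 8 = 7 / 64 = 0.11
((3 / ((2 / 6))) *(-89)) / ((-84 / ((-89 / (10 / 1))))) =-23763 / 280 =-84.87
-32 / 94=-0.34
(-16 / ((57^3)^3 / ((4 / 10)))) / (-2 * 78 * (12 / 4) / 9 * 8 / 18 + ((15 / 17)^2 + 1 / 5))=4624 / 101564816692556370141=0.00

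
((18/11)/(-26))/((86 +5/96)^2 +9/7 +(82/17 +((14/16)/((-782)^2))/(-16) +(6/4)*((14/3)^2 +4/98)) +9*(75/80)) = -621347521536/73572358703486357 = -0.00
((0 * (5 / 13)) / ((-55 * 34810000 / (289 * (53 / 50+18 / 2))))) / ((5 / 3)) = 0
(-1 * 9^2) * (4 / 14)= -162 / 7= -23.14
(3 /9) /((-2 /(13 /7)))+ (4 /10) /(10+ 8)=-181 /630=-0.29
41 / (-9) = -4.56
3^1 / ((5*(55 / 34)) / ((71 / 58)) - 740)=-3621 / 885205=-0.00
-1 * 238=-238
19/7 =2.71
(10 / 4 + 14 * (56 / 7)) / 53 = 229 / 106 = 2.16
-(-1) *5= 5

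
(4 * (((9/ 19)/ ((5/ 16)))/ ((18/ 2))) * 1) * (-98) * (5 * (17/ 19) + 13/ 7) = -754432/ 1805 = -417.97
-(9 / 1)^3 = -729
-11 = -11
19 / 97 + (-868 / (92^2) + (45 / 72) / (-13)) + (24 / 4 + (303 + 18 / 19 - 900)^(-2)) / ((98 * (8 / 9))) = 850553012121909 / 7452821731810000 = 0.11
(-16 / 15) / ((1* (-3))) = 16 / 45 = 0.36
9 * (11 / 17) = 99 / 17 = 5.82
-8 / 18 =-4 / 9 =-0.44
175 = 175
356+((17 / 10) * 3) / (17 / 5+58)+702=649663 / 614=1058.08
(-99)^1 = -99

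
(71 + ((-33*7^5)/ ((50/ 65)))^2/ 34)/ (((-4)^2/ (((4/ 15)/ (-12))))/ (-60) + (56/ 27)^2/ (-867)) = 1932825697006660011/ 1516276000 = 1274718914.63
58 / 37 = 1.57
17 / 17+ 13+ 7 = 21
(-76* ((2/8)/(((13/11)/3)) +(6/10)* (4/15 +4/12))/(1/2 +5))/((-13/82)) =4028988/46475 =86.69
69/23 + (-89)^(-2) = 23764/7921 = 3.00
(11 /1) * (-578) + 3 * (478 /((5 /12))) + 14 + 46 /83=-1204266 /415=-2901.85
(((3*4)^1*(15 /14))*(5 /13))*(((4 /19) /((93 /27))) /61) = 16200 /3269539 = 0.00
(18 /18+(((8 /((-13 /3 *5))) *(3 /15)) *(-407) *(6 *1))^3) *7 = 1409187616338859 /34328125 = 41050526.83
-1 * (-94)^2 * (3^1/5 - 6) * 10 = 477144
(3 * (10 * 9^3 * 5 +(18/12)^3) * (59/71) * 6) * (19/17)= 2942224803/4828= 609408.62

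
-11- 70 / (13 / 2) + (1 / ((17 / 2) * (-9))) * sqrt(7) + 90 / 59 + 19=-954 / 767- 2 * sqrt(7) / 153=-1.28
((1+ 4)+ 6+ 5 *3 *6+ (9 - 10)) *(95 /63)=9500 /63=150.79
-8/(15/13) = -104/15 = -6.93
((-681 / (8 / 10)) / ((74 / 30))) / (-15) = 3405 / 148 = 23.01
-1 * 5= -5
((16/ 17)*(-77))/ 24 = -154/ 51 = -3.02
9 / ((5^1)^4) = 9 / 625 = 0.01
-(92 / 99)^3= -778688 / 970299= -0.80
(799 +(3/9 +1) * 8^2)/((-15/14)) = -825.38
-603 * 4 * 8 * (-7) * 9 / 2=607824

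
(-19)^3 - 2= -6861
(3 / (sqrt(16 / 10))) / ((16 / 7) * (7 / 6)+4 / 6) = 9 * sqrt(10) / 40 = 0.71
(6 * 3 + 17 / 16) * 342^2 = 8918505 / 4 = 2229626.25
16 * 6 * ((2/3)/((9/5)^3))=8000/729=10.97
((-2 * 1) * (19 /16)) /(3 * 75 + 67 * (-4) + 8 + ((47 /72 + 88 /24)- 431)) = 171 /33241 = 0.01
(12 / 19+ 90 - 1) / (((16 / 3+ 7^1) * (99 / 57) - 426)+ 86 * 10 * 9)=131 / 10721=0.01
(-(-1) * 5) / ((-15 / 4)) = -4 / 3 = -1.33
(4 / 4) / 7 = 1 / 7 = 0.14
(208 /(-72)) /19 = -0.15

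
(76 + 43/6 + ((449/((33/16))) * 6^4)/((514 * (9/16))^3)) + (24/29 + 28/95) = 2341738571626259/27778412206710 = 84.30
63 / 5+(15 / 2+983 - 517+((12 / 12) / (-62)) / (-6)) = 904151 / 1860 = 486.10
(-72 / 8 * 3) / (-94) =27 / 94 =0.29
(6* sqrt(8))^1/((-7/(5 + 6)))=-26.67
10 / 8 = 5 / 4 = 1.25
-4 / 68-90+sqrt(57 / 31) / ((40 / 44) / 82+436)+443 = 451*sqrt(1767) / 6095871+6000 / 17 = 352.94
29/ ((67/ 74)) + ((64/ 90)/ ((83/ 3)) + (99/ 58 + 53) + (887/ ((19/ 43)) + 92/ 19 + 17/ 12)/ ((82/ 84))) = 4050684868904/ 1884428265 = 2149.56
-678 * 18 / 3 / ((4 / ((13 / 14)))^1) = -13221 / 14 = -944.36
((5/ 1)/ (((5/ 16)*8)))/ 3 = 2/ 3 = 0.67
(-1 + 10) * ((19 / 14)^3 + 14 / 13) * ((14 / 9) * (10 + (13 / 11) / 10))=20285697 / 40040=506.64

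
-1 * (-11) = 11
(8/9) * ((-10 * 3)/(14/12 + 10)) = -2.39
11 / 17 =0.65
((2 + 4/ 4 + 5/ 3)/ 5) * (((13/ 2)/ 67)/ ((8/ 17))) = 1547/ 8040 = 0.19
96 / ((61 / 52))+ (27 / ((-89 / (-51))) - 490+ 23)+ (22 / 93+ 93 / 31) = -185022265 / 504897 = -366.46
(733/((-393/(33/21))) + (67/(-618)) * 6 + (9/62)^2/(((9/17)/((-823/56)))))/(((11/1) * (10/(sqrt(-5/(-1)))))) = -36304389313 * sqrt(5)/958503860160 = -0.08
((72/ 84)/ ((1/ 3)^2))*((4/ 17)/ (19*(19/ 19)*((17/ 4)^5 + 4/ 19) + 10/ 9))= 0.00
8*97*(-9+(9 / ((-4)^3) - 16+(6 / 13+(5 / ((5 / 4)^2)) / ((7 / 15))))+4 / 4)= -13053.83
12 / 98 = 6 / 49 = 0.12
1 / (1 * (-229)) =-1 / 229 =-0.00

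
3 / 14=0.21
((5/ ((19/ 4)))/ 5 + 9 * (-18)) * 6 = -18444/ 19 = -970.74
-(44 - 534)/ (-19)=-490/ 19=-25.79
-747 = -747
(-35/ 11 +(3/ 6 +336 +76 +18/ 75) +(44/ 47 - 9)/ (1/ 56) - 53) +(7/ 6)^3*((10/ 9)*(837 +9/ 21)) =1382.55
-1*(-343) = 343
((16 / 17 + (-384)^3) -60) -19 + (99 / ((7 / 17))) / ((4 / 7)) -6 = -3850348177 / 68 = -56622767.31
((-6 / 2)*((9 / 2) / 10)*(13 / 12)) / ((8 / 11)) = -1287 / 640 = -2.01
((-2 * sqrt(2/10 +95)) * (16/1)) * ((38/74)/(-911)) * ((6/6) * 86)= 104576 * sqrt(595)/168535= 15.14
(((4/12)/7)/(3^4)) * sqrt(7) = sqrt(7)/1701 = 0.00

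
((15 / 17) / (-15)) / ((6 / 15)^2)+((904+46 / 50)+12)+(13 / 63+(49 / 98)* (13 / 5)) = 918.06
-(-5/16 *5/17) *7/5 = 35/272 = 0.13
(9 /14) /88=9 /1232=0.01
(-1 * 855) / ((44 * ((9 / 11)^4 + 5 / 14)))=-7966035 / 330118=-24.13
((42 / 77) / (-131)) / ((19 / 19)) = -0.00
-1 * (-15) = 15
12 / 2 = 6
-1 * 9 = -9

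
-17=-17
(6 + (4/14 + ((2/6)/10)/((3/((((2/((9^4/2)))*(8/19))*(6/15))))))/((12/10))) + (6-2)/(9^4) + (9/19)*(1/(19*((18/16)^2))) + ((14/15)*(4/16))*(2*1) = 15052405684/2238252345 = 6.73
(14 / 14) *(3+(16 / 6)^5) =33497 / 243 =137.85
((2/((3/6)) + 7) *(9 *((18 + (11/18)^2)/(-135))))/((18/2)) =-65483/43740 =-1.50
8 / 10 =4 / 5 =0.80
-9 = -9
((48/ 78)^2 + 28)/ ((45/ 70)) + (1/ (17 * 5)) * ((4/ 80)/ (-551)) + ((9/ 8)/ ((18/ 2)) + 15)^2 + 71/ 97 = 605068526755183/ 2211166526400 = 273.64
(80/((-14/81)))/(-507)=1080/1183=0.91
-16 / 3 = -5.33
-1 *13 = -13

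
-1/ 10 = -0.10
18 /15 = 6 /5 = 1.20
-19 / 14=-1.36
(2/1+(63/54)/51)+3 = 1537/306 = 5.02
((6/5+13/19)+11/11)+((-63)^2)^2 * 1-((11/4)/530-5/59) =37437233919173/2376520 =15752963.96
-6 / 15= -2 / 5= -0.40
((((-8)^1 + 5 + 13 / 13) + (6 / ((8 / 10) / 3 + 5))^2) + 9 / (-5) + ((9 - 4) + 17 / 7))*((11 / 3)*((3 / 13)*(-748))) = -8854208396 / 2839655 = -3118.06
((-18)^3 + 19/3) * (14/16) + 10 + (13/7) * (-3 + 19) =-849701/168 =-5057.74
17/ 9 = 1.89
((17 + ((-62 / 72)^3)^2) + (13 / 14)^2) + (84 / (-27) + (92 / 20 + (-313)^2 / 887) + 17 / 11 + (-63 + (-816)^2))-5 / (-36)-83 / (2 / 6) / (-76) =65838265545094369000211 / 98866917749698560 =665928.17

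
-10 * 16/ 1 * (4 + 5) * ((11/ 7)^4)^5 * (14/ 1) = -169974366.28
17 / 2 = 8.50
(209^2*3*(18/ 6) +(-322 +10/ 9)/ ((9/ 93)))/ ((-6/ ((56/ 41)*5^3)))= -36837342500/ 3321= -11092244.05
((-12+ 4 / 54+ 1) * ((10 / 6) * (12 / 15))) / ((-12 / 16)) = 4720 / 243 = 19.42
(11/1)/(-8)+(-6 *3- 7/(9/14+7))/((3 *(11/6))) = -4121/856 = -4.81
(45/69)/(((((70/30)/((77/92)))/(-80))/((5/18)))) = -2750/529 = -5.20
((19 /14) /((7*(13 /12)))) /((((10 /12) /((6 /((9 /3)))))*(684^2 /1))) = 1 /1089270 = 0.00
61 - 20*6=-59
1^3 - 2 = -1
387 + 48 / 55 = 21333 / 55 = 387.87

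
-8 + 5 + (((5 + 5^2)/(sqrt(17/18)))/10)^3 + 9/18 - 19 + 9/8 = -163/8 + 1458 * sqrt(34)/289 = 9.04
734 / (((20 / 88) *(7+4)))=1468 / 5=293.60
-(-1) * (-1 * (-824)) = 824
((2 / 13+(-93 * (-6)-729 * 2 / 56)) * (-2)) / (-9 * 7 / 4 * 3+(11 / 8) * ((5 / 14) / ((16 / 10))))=12396224 / 546793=22.67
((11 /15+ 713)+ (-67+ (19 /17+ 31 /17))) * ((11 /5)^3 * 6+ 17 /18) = 24166342291 /573750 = 42119.99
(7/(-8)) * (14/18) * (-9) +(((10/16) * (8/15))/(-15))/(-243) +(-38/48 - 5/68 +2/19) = 75799067/14128020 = 5.37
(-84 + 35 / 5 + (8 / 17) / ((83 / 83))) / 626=-1301 / 10642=-0.12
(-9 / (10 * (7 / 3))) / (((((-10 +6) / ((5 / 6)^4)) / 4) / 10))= 625 / 336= 1.86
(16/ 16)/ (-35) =-1/ 35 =-0.03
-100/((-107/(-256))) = -25600/107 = -239.25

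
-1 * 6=-6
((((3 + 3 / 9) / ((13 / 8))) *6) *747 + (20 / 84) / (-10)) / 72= 5019827 / 39312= 127.69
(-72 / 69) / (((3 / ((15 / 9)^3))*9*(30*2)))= -50 / 16767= -0.00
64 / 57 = 1.12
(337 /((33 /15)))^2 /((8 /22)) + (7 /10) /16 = 64527.88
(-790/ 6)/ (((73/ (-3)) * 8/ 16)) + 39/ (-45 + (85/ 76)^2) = 183184778/ 18446735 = 9.93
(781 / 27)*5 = 3905 / 27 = 144.63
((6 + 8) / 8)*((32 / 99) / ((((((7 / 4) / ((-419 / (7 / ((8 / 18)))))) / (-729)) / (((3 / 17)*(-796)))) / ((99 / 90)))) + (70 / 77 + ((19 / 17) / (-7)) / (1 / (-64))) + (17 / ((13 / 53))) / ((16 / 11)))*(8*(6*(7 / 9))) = -36158009.15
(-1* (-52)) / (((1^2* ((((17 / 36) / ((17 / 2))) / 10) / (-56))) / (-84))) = 44029440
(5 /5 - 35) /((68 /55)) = -55 /2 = -27.50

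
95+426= 521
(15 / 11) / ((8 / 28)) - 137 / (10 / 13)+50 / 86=-408544 / 2365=-172.75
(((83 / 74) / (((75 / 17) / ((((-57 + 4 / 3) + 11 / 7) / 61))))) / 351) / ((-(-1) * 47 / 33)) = -8815928 / 19547707725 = -0.00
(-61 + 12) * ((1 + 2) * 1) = -147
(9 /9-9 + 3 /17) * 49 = -6517 /17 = -383.35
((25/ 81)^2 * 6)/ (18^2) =625/ 354294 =0.00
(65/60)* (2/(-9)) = -13/54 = -0.24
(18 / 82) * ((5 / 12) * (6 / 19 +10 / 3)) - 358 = -278622 / 779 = -357.67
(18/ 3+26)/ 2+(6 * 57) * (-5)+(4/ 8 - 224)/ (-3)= -3239/ 2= -1619.50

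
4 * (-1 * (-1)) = 4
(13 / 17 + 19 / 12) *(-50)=-11975 / 102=-117.40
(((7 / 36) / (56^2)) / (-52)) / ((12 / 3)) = -0.00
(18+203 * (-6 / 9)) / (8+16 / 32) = -704 / 51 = -13.80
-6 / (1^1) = -6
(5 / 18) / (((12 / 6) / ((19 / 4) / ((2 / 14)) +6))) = 785 / 144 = 5.45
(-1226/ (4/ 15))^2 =84548025/ 4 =21137006.25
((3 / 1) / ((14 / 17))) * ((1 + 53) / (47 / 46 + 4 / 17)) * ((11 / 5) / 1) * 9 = 106604586 / 34405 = 3098.52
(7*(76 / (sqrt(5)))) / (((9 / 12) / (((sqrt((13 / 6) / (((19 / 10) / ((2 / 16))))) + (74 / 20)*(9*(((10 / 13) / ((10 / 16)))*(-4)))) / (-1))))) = -28*sqrt(1482) / 9 + 7558656*sqrt(5) / 325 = 51885.37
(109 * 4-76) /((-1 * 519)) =-120 /173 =-0.69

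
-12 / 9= -4 / 3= -1.33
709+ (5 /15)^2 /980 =6253381 /8820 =709.00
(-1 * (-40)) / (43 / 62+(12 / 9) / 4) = 7440 / 191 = 38.95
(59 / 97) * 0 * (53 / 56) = 0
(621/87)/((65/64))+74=152738/1885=81.03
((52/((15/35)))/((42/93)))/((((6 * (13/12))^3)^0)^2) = 806/3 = 268.67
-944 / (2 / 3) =-1416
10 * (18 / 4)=45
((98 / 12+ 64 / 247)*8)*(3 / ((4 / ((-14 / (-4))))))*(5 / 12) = 73.73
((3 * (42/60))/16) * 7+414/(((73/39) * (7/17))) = 538.07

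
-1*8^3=-512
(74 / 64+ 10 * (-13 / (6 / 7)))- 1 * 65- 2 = -20881 / 96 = -217.51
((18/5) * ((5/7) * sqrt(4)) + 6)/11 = 78/77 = 1.01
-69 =-69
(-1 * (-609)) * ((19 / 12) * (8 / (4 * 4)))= 3857 / 8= 482.12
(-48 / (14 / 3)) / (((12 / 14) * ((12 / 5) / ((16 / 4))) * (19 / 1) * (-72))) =5 / 342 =0.01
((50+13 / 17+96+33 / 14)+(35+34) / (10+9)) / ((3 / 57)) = 690751 / 238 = 2902.32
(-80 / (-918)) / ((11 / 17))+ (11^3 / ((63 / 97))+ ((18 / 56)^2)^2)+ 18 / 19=7111855528171 / 3468503808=2050.41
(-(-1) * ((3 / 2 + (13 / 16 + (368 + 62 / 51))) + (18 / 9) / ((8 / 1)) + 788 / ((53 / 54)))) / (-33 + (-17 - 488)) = -50801095 / 23267424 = -2.18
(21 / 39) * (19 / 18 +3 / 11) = 1841 / 2574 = 0.72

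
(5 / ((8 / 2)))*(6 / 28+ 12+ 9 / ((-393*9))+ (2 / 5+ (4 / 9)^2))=9514343 / 594216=16.01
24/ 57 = 8/ 19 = 0.42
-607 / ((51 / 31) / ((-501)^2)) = -1574361939 / 17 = -92609525.82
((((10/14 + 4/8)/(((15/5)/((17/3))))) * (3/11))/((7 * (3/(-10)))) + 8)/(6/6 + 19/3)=37363/35574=1.05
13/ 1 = 13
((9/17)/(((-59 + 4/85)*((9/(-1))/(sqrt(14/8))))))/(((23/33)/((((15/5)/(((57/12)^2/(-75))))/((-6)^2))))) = -8250*sqrt(7)/41606333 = -0.00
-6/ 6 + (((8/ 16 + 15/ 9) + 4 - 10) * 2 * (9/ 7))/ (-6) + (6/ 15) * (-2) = -11/ 70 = -0.16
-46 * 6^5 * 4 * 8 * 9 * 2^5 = -3296526336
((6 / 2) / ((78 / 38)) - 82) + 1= -1034 / 13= -79.54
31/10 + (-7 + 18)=141/10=14.10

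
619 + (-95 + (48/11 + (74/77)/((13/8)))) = 529484/1001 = 528.96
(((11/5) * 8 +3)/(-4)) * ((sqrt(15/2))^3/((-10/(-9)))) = -2781 * sqrt(30)/160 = -95.20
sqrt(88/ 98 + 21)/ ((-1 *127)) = -sqrt(1073)/ 889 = -0.04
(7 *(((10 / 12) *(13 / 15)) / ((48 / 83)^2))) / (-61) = -626899 / 2529792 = -0.25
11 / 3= 3.67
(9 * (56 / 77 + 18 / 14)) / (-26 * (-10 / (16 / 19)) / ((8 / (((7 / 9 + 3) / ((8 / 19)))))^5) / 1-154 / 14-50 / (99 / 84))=11055964555837440 / 301723562558475701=0.04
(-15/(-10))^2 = 9/4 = 2.25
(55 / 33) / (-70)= -1 / 42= -0.02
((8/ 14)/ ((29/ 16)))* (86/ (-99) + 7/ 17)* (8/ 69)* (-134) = 52759552/ 23573781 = 2.24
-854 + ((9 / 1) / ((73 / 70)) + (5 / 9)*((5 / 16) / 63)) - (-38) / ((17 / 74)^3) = 7447216669265 / 3253663728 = 2288.87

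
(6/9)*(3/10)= 1/5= 0.20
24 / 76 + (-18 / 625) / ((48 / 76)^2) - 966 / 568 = -9828239 / 6745000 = -1.46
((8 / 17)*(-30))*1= -240 / 17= -14.12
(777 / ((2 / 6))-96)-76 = 2159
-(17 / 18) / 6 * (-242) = 2057 / 54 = 38.09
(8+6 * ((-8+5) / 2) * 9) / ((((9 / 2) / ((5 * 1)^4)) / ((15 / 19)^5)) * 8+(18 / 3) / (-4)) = 7699218750 / 138394333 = 55.63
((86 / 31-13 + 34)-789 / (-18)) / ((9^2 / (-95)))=-1194625 / 15066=-79.29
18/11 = 1.64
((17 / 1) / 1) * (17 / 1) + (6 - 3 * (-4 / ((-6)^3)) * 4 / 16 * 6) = 3539 / 12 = 294.92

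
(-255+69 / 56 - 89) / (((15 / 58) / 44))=-1224641 / 21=-58316.24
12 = 12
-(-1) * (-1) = -1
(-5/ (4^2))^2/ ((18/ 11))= 275/ 4608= 0.06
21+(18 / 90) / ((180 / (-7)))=18893 / 900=20.99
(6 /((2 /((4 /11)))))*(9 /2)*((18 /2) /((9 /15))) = 810 /11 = 73.64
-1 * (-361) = 361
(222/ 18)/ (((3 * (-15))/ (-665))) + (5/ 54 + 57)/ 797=2615719/ 14346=182.33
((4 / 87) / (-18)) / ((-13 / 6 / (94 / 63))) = 376 / 213759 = 0.00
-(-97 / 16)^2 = -9409 / 256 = -36.75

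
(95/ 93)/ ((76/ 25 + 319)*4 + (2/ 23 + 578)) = 54625/ 99797556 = 0.00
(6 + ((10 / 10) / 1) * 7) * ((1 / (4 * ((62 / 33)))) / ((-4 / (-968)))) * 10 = 259545 / 62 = 4186.21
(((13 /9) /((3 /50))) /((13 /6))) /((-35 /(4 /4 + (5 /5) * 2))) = -20 /21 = -0.95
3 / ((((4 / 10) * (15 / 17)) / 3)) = 51 / 2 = 25.50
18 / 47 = 0.38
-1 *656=-656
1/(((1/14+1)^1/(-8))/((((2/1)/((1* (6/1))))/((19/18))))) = -224/95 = -2.36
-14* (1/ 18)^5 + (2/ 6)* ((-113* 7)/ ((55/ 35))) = -1743756413/ 10392624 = -167.79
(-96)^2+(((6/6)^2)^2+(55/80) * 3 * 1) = 147505/16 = 9219.06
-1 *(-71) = 71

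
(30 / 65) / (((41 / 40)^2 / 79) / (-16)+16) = 4044800 / 140212449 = 0.03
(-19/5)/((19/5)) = -1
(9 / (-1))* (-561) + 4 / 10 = 25247 / 5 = 5049.40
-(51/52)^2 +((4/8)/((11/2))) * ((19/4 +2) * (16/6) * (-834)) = -40621059/29744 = -1365.69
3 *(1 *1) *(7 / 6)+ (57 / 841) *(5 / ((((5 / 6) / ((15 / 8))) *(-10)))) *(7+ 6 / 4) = 38375 / 13456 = 2.85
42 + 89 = 131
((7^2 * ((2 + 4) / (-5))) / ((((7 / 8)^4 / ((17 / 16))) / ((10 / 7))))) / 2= -26112 / 343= -76.13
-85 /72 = -1.18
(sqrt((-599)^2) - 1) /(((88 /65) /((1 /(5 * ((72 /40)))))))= 19435 /396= 49.08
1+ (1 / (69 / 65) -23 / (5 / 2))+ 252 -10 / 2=82711 / 345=239.74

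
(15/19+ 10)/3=205/57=3.60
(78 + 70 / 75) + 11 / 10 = 2401 / 30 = 80.03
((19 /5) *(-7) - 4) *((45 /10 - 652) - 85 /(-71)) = 2808315 /142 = 19776.87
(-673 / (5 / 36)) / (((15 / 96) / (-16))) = 12404736 / 25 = 496189.44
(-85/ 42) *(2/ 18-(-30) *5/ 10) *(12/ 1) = -23120/ 63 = -366.98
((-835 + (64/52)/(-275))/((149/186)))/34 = -277618113/9055475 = -30.66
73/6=12.17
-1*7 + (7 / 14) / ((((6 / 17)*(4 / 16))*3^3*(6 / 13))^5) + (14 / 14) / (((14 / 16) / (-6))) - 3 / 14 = -81612787652282 / 5931020266101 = -13.76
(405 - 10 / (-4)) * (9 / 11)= 7335 / 22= 333.41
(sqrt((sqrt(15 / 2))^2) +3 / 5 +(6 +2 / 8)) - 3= sqrt(30) / 2 +77 / 20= 6.59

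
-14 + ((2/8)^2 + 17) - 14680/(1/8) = -1878991/16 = -117436.94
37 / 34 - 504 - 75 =-19649 / 34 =-577.91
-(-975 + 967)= 8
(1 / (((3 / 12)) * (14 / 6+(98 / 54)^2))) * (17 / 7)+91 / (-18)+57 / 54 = -32642 / 14357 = -2.27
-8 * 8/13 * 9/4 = -144/13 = -11.08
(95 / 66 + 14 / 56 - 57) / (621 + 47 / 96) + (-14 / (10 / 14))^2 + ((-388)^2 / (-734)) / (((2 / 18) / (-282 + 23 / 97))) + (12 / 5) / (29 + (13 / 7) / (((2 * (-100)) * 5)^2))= 212076719885014810721204 / 407454066034782525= 520492.34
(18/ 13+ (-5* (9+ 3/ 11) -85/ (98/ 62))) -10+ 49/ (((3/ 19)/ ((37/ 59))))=106488518/ 1240239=85.86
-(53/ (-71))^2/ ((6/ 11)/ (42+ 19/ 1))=-1884839/ 30246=-62.32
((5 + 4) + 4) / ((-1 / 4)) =-52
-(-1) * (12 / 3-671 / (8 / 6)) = -1997 / 4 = -499.25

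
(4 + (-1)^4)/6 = 5/6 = 0.83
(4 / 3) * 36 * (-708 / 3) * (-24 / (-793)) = -342.84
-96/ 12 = -8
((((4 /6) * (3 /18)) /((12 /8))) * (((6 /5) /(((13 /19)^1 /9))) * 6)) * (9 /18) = 3.51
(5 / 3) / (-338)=-5 / 1014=-0.00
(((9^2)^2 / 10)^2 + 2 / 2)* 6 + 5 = 129140713 / 50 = 2582814.26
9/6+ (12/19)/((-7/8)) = 207/266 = 0.78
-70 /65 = -14 /13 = -1.08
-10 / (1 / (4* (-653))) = 26120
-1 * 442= -442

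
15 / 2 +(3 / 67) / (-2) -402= -26433 / 67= -394.52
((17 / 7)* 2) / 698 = 0.01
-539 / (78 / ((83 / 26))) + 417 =800939 / 2028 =394.94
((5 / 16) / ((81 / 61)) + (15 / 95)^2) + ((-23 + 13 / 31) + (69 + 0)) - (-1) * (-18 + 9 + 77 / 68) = 9569485651 / 246560112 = 38.81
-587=-587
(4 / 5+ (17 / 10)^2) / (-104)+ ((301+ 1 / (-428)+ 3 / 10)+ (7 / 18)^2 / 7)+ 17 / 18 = 27241885717 / 90136800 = 302.23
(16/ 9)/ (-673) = -16/ 6057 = -0.00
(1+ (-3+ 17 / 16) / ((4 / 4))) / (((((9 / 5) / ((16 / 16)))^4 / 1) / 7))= -21875 / 34992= -0.63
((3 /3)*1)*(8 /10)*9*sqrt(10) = 36*sqrt(10) /5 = 22.77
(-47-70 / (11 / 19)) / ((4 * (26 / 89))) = -164383 / 1144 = -143.69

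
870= 870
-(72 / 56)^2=-81 / 49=-1.65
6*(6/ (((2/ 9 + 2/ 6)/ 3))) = 972/ 5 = 194.40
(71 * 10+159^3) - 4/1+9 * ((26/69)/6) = 92468868/23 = 4020385.57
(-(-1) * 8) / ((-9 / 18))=-16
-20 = -20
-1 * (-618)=618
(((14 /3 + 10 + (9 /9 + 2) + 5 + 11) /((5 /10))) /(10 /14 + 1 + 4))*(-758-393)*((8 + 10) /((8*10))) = -2441271 /800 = -3051.59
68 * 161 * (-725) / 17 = -466900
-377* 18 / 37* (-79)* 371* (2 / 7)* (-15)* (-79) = 67338767340 / 37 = 1819966684.86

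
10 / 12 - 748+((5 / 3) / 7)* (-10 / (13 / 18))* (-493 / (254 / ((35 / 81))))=-66366397 / 89154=-744.40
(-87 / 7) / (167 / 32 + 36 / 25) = -69600 / 37289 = -1.87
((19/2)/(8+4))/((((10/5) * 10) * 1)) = 19/480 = 0.04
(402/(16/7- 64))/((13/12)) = -469/78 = -6.01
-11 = -11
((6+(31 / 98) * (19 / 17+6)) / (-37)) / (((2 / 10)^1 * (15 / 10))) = -68735 / 92463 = -0.74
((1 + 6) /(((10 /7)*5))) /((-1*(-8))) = 0.12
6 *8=48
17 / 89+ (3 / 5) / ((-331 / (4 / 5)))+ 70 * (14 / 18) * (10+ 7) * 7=42945113713 / 6628275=6479.08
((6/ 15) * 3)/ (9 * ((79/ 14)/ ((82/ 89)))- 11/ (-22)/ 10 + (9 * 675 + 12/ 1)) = 3444/ 17628031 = 0.00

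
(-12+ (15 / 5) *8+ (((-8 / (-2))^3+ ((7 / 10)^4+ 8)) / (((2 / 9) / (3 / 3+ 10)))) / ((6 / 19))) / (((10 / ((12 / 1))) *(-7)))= -194325183 / 100000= -1943.25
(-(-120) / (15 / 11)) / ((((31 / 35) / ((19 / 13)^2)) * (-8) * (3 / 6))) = -277970 / 5239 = -53.06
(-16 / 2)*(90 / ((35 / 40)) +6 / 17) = -98256 / 119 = -825.68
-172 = -172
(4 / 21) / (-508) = -1 / 2667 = -0.00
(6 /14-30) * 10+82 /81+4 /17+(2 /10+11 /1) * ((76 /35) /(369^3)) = -44015149107548 /149474141775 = -294.47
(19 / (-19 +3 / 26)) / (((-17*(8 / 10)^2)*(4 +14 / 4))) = 1235 / 100164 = 0.01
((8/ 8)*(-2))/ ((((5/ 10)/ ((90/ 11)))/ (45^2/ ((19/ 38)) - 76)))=-1430640/ 11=-130058.18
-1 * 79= -79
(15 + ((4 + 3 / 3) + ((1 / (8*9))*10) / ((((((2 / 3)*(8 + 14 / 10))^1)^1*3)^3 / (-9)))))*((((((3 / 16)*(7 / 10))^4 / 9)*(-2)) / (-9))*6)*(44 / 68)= 1052944689027 / 1850727202816000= 0.00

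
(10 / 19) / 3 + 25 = 1435 / 57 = 25.18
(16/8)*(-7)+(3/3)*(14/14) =-13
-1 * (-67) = 67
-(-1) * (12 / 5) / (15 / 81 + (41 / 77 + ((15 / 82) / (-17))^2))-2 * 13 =-328491013582 / 14498879435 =-22.66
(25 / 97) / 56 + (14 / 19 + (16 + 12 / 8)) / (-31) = -0.58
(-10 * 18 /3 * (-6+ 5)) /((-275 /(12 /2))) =-72 /55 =-1.31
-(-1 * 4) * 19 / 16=19 / 4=4.75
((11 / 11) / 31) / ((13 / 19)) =19 / 403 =0.05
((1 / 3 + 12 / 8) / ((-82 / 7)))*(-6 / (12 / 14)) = 539 / 492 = 1.10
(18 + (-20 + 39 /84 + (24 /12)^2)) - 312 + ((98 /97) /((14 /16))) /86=-36148489 /116788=-309.52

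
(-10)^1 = -10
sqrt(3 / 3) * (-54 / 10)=-27 / 5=-5.40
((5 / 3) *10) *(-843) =-14050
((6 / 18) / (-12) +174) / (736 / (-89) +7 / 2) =-557407 / 15282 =-36.47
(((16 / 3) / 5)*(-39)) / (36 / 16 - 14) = 832 / 235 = 3.54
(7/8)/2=7/16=0.44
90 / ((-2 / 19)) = -855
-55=-55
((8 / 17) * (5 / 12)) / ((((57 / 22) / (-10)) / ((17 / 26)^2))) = -9350 / 28899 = -0.32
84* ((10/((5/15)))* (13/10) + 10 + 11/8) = 8463/2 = 4231.50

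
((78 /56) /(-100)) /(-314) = 39 /879200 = 0.00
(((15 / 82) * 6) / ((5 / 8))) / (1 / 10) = 720 / 41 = 17.56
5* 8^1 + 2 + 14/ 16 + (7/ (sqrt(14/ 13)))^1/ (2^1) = sqrt(182)/ 4 + 343/ 8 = 46.25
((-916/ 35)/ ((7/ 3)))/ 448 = -687/ 27440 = -0.03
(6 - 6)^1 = 0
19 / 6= 3.17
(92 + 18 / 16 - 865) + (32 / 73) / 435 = -196086869 / 254040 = -771.87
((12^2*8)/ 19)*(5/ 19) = 5760/ 361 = 15.96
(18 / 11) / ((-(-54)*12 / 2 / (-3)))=-1 / 66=-0.02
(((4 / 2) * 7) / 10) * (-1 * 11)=-77 / 5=-15.40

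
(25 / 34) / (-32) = -25 / 1088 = -0.02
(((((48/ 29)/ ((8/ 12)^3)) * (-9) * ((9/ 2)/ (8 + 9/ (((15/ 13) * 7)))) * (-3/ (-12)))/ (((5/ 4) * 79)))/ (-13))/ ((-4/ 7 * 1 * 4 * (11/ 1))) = -321489/ 1672136752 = -0.00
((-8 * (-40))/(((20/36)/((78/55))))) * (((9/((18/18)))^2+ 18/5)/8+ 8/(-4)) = 1926288/275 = 7004.68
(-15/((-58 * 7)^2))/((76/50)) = -0.00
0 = 0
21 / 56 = 3 / 8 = 0.38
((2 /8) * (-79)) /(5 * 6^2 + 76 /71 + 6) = -5609 /53128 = -0.11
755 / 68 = 11.10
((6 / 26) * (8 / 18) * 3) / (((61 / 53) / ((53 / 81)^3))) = 31561924 / 421432713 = 0.07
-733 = -733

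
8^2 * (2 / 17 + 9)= 9920 / 17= 583.53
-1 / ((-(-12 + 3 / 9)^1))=-3 / 35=-0.09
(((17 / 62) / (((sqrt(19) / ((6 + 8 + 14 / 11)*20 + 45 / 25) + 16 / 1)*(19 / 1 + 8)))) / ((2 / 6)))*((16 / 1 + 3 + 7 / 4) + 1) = 93859378062 / 2266330949411-152738795*sqrt(19) / 18130647595288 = 0.04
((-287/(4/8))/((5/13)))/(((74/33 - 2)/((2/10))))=-123123/100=-1231.23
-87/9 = -29/3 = -9.67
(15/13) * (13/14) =15/14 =1.07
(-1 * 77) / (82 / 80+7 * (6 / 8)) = -3080 / 251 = -12.27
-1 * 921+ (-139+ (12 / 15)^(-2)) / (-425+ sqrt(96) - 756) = -20549186421 / 22314640+ 2199 * sqrt(6) / 5578660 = -920.88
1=1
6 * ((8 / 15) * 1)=16 / 5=3.20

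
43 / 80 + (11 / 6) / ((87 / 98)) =54343 / 20880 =2.60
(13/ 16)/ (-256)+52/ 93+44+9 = 53.56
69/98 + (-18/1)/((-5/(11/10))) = 11427/2450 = 4.66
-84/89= -0.94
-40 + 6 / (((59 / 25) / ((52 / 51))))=-37520 / 1003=-37.41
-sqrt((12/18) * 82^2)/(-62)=41 * sqrt(6)/93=1.08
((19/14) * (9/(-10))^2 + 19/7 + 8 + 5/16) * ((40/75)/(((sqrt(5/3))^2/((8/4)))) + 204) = 43425887/17500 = 2481.48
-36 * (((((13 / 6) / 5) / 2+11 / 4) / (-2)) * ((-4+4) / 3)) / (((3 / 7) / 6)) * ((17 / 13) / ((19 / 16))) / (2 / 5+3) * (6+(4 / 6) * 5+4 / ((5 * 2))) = 0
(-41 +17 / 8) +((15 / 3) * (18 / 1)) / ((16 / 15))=91 / 2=45.50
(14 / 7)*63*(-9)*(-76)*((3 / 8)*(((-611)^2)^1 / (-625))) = -12065361399 / 625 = -19304578.24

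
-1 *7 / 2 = -7 / 2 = -3.50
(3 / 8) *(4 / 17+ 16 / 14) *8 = 492 / 119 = 4.13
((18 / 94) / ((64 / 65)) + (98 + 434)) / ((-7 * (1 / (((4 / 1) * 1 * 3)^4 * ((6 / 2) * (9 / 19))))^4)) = -2457668018886517426344689664 / 42875609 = -57320888873823749683.52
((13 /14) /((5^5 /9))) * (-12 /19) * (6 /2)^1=-2106 /415625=-0.01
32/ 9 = 3.56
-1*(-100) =100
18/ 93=6/ 31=0.19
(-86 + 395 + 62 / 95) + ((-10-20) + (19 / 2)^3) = 864141 / 760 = 1137.03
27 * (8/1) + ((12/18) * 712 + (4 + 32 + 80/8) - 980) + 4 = -239.33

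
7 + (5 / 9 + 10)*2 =28.11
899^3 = 726572699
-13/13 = -1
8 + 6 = 14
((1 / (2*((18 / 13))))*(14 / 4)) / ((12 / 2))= 91 / 432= 0.21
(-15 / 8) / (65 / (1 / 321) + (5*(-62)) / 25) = -0.00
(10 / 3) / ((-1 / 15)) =-50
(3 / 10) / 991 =3 / 9910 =0.00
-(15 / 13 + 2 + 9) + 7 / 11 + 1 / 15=-24562 / 2145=-11.45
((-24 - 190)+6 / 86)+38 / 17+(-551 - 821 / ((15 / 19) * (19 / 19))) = -19765819 / 10965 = -1802.63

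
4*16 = 64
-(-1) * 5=5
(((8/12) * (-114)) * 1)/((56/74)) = -703/7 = -100.43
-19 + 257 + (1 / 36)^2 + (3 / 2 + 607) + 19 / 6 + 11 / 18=1101961 / 1296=850.28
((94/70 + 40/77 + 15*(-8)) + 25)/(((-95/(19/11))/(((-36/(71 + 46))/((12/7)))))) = -35858/117975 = -0.30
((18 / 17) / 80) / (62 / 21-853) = -189 / 12138680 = -0.00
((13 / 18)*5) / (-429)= -5 / 594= -0.01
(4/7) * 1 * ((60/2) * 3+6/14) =2532/49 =51.67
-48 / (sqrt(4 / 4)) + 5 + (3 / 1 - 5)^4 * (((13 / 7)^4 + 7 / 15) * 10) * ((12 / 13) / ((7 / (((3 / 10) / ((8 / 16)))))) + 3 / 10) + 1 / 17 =2625810402 / 3714347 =706.94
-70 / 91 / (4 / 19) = -95 / 26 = -3.65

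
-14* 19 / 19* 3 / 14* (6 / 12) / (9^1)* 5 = -0.83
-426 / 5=-85.20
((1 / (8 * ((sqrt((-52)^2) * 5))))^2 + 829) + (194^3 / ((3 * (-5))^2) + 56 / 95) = 24621160119467 / 739814400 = 33280.19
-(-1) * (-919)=-919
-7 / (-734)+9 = 6613 / 734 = 9.01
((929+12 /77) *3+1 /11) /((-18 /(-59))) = 6331939 /693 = 9137.00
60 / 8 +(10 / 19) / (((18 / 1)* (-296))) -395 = -19613705 / 50616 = -387.50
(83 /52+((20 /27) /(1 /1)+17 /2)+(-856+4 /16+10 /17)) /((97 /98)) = -493732477 /578799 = -853.03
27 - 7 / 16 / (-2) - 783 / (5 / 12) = -296317 / 160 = -1851.98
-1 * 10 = -10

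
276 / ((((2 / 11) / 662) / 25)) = 25122900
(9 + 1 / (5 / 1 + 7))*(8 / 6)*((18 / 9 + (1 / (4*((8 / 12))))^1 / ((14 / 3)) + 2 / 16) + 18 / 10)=244487 / 5040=48.51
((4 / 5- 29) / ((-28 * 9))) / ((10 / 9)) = 141 / 1400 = 0.10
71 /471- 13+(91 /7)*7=36809 /471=78.15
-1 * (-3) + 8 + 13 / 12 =145 / 12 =12.08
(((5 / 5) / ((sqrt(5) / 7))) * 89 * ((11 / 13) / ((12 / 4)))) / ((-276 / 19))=-130207 * sqrt(5) / 53820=-5.41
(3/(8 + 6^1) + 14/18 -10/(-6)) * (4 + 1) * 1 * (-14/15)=-335/27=-12.41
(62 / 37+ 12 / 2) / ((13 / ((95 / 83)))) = 26980 / 39923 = 0.68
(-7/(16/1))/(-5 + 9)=-7/64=-0.11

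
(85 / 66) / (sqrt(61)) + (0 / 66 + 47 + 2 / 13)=85 * sqrt(61) / 4026 + 613 / 13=47.32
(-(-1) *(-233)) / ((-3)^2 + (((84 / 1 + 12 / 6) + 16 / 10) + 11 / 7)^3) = -9989875 / 30400926436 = -0.00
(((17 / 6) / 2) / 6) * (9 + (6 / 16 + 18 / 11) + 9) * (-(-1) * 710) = 3542545 / 1056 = 3354.68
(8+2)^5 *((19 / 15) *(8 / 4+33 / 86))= 38950000 / 129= 301937.98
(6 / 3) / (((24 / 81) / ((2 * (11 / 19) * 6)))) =891 / 19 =46.89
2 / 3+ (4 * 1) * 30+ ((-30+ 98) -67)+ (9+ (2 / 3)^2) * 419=36710 / 9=4078.89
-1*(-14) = 14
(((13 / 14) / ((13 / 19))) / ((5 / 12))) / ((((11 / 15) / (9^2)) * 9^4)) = 38 / 693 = 0.05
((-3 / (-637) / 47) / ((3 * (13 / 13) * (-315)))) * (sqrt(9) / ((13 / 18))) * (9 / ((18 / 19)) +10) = -9 / 1047865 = -0.00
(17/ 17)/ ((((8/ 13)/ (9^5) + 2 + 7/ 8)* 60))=0.01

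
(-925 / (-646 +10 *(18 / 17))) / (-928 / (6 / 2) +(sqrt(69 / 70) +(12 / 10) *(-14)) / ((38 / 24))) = -553515375 / 121650897973- 124875 *sqrt(4830) / 973207183784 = -0.00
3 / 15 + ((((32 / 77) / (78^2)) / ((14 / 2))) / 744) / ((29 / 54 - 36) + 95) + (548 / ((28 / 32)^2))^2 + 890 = 513195.57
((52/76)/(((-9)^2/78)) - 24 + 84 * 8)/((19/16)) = 5324192/9747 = 546.24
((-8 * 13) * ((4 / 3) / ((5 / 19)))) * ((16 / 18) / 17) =-63232 / 2295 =-27.55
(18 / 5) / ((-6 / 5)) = -3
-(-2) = 2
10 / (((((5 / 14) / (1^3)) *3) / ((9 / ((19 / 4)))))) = 336 / 19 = 17.68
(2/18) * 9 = 1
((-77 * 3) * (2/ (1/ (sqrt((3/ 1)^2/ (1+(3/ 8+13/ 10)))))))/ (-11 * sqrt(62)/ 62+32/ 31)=5499648 * sqrt(1070)/ 182221+1890504 * sqrt(16585)/ 182221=2323.35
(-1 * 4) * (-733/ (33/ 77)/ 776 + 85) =-331.18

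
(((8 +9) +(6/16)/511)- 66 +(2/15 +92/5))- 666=-42707291/61320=-696.47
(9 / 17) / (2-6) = -9 / 68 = -0.13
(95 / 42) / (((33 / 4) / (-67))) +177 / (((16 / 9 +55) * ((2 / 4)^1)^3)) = 332366 / 50589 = 6.57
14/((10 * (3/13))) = 91/15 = 6.07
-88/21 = -4.19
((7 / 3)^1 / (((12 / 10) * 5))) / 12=7 / 216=0.03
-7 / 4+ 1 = -3 / 4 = -0.75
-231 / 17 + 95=1384 / 17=81.41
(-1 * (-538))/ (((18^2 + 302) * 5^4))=269/ 195625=0.00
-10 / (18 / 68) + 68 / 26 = -4114 / 117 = -35.16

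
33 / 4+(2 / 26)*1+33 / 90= 6781 / 780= 8.69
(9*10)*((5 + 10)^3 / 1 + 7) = 304380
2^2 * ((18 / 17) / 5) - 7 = -6.15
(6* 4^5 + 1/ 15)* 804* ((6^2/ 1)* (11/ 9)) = 1086762512/ 5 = 217352502.40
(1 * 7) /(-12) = -7 /12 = -0.58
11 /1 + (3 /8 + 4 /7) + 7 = 1061 /56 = 18.95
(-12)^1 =-12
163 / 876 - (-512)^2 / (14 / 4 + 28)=-153088673 / 18396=-8321.85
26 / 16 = 13 / 8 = 1.62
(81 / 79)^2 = 6561 / 6241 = 1.05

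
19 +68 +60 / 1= 147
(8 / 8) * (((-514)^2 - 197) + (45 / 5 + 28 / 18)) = 2376086 / 9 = 264009.56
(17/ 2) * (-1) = -8.50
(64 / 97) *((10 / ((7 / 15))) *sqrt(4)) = 19200 / 679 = 28.28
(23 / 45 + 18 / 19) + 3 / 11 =16282 / 9405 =1.73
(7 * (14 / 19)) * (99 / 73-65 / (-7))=76132 / 1387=54.89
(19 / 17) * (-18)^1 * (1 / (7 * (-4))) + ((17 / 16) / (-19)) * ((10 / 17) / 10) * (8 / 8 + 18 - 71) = 8045 / 9044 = 0.89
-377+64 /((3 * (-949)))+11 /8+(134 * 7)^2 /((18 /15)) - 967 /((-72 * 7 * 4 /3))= 467345652127 /637728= 732829.12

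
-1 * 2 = -2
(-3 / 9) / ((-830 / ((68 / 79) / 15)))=34 / 1475325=0.00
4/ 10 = 0.40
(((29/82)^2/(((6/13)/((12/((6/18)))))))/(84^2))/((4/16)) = 10933/1976856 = 0.01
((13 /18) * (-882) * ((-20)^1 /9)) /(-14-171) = -7.65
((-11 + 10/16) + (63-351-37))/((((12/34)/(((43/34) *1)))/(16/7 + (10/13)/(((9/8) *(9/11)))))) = -82950311/22113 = -3751.20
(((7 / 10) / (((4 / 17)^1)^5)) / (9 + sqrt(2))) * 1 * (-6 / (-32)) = 268352973 / 12943360- 29816997 * sqrt(2) / 12943360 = 17.48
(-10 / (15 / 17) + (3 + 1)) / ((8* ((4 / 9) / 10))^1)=-165 / 8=-20.62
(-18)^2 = 324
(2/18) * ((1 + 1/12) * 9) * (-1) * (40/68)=-65/102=-0.64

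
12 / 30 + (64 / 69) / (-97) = 13066 / 33465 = 0.39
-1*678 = -678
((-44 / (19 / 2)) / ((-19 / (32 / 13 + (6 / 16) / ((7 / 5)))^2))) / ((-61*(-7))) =43429859 / 10211930456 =0.00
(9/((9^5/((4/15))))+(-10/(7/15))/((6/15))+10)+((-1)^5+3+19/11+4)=-271625092/7577955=-35.84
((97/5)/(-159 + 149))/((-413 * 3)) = 97/61950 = 0.00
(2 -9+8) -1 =0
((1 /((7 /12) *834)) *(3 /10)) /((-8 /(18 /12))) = -9 /77840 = -0.00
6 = 6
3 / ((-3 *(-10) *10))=0.01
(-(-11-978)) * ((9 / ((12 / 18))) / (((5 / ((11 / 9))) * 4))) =32637 / 40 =815.92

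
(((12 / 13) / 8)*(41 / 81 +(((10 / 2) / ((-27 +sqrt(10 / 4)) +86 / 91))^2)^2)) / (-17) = -0.00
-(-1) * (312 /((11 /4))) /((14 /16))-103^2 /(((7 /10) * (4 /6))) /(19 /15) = -17817.89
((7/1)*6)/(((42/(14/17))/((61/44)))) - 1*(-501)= 187801/374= 502.14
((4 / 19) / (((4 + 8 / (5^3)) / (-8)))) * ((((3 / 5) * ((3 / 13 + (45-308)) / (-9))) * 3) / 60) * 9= -102480 / 31369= -3.27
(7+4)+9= 20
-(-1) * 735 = 735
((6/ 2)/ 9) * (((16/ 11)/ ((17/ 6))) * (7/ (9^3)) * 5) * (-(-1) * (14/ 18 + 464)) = 4684960/ 1226907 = 3.82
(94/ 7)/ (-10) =-47/ 35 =-1.34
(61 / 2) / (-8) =-61 / 16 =-3.81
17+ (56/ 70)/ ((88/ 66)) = 88/ 5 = 17.60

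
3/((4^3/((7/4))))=21/256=0.08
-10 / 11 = -0.91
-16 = -16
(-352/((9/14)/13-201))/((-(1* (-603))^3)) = 64064/8018857990071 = 0.00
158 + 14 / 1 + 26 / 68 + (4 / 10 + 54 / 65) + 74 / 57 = 4406717 / 25194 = 174.91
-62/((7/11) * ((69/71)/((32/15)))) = -1549504/7245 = -213.87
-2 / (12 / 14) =-7 / 3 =-2.33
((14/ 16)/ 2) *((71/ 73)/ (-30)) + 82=2872783/ 35040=81.99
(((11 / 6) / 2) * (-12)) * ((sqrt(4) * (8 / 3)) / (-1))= 176 / 3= 58.67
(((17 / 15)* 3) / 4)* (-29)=-493 / 20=-24.65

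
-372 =-372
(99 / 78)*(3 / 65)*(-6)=-0.35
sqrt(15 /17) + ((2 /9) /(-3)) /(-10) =1 /135 + sqrt(255) /17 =0.95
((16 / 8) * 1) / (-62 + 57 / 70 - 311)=-140 / 26053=-0.01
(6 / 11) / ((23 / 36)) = 216 / 253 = 0.85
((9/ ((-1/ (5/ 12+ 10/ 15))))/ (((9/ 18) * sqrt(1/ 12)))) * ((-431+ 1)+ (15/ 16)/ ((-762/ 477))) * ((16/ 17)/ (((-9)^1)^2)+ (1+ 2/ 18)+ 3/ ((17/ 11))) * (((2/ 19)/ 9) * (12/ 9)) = 95977039535 * sqrt(3)/ 119617236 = 1389.74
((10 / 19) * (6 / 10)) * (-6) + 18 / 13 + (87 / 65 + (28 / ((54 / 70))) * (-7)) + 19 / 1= -7810924 / 33345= -234.25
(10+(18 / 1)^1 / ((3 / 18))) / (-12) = -59 / 6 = -9.83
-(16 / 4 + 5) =-9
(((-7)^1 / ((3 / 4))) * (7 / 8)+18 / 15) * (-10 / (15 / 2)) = 418 / 45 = 9.29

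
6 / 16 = 3 / 8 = 0.38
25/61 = 0.41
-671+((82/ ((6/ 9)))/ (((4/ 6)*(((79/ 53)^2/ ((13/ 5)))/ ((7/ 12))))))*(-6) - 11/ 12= -133644037/ 93615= -1427.59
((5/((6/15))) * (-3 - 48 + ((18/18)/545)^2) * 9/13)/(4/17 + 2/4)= -2317685922/3861325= -600.23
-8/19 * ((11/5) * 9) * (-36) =28512/95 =300.13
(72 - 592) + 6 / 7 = -3634 / 7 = -519.14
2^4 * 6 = 96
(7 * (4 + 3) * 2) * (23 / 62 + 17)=52773 / 31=1702.35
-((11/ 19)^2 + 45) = -16366/ 361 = -45.34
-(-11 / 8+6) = -37 / 8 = -4.62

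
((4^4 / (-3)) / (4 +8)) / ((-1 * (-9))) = -64 / 81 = -0.79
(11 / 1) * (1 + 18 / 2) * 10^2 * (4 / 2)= 22000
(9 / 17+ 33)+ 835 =14765 / 17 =868.53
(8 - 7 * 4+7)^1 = -13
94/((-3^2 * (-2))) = 47/9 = 5.22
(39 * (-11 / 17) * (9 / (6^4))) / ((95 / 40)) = -143 / 1938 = -0.07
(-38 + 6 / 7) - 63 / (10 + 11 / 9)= -30229 / 707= -42.76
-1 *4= -4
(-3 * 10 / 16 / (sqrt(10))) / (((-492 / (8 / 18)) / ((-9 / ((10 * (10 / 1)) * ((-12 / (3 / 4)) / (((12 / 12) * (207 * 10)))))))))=207 * sqrt(10) / 104960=0.01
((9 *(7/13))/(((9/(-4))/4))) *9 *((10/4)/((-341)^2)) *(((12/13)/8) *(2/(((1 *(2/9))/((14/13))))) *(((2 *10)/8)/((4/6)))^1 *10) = -0.07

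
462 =462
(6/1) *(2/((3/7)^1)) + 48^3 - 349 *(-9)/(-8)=881819/8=110227.38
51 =51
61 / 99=0.62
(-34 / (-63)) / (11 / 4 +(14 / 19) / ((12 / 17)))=0.14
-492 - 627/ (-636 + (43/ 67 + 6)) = -20704155/ 42167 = -491.00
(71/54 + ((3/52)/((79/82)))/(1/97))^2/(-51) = -39016915729/39213769491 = -0.99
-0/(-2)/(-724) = 0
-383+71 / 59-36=-24650 / 59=-417.80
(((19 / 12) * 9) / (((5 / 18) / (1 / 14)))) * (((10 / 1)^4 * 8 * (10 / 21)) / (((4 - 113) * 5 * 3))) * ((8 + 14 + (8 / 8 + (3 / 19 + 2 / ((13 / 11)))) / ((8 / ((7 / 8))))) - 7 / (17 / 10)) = -1833528000 / 1180361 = -1553.36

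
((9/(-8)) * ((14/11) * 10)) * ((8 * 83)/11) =-104580/121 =-864.30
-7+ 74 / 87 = -535 / 87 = -6.15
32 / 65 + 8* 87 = 45272 / 65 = 696.49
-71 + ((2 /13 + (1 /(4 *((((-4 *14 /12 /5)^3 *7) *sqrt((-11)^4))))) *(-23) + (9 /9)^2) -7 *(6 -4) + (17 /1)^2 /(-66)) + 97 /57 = -198662116817 /2296277984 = -86.51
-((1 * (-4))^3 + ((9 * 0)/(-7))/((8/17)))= 64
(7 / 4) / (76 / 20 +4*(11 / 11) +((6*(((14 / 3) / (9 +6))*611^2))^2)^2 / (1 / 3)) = 118125 / 47755324298980246289300065444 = 0.00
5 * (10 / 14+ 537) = 2688.57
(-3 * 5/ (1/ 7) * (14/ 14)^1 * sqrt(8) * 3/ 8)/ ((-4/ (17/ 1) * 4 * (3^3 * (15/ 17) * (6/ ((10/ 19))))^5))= 844814915 * sqrt(2)/ 14918901180822775872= 0.00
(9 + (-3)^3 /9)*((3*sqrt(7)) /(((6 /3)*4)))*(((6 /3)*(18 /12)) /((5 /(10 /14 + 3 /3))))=81*sqrt(7) /35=6.12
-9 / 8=-1.12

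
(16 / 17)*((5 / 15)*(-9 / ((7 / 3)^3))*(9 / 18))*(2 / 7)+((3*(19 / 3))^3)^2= 47045880.97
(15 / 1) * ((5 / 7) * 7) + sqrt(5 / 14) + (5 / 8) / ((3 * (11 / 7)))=sqrt(70) / 14 + 19835 / 264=75.73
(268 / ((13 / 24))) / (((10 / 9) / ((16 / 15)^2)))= 823296 / 1625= 506.64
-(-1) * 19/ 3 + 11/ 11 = 22/ 3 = 7.33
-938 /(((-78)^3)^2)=-469 /112599800352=-0.00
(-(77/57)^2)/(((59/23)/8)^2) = -200732224/11309769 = -17.75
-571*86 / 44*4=-4464.18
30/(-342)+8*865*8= 3155515/57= 55359.91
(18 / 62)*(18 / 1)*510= 82620 / 31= 2665.16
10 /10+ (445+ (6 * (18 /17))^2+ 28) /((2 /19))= 2819437 /578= 4877.92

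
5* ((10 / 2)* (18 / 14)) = 225 / 7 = 32.14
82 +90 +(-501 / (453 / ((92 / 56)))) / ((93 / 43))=33650381 / 196602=171.16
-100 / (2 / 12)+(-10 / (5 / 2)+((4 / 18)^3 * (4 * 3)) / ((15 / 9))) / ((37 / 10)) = -1801376 / 2997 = -601.06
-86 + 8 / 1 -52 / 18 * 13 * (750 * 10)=-845234 / 3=-281744.67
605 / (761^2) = 605 / 579121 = 0.00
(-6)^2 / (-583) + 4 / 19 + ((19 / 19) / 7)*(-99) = -13.99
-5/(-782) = 5/782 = 0.01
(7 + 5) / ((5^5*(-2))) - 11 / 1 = -34381 / 3125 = -11.00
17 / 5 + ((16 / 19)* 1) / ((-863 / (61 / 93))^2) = 2080607084843 / 611943172695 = 3.40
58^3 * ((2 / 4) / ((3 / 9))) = 292668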